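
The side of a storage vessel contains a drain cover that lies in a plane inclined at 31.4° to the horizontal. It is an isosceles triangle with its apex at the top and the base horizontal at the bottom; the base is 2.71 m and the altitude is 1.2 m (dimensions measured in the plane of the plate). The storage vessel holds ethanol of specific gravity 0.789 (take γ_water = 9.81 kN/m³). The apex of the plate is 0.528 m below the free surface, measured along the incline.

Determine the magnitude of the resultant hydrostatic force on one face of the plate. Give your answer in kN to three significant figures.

γ = 0.789 × 9.81 = 7.74009 kN/m³.
Let θ = 31.4° be the plate's angle to the horizontal; measure y along the incline from where the plane meets the free surface. Vertical depth h = y·sinθ with sinθ = 0.521010.
With the apex up, the centroid sits 2h/3 = 2 × 1.2/3 = 0.8 m below the apex, so y_c = 0.528 + 0.8 = 1.328 m and h_c = 1.328 × 0.521010 = 0.691901 m.
A = ½ × 2.71 × 1.2 = 1.626 m².
Resultant F = γ·h_c·A = 7.74009 × 0.691901 × 1.626 = 8.70784 kN.

F ≈ 8.71 kN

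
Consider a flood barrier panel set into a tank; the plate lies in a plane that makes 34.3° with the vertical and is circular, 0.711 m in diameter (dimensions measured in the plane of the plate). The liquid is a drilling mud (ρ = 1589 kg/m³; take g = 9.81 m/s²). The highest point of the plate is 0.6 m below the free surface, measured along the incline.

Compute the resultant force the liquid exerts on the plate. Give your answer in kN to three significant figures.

γ = ρg = 1589 × 9.81 / 1000 = 15.58809 kN/m³.
The plate makes 34.3° with the vertical, i.e. θ = 90° − 34.3° = 55.7° to the horizontal. Measuring y along the incline from the free-surface line, vertical depth h = y·sinθ with sinθ = 0.826098.
The centroid is at the centre, 0.3555 m below the top of the plate, so y_c = 0.6 + 0.3555 = 0.9555 m and h_c = 0.9555 × 0.826098 = 0.789337 m.
A = π(0.3555)² = 0.397035 m².
Resultant F = γ·h_c·A = 15.58809 × 0.789337 × 0.397035 = 4.88522 kN.

F ≈ 4.89 kN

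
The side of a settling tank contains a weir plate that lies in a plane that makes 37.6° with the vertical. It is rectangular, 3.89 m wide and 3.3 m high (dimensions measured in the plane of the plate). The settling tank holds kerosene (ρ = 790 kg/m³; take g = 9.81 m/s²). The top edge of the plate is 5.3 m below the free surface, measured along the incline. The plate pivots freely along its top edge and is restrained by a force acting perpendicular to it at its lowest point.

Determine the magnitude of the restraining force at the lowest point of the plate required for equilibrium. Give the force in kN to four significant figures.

γ = ρg = 790 × 9.81 / 1000 = 7.7499 kN/m³.
The plate makes 37.6° with the vertical, i.e. θ = 90° − 37.6° = 52.4° to the horizontal. Measuring y along the incline from the free-surface line, vertical depth h = y·sinθ with sinθ = 0.792290.
The centroid lies 3.3/2 = 1.65 m below the top edge, so y_c = 5.3 + 1.65 = 6.95 m and h_c = 6.95 × 0.792290 = 5.50642 m.
A = 3.89 × 3.3 = 12.837 m².
Resultant F = γ·h_c·A = 7.7499 × 5.50642 × 12.837 = 547.809 kN.
I_c = b·h³/12 = 3.89 × 3.3³/12 = 11.6496 m⁴.
Centre of pressure: y_p = y_c + I_c/(y_c·A) = 6.95 + 11.6496/(6.95 × 12.837) = 6.95 + 0.130576 = 7.08058 m along the plane.
The resultant acts 1.65 + 0.130576 = 1.78058 m (along the plate) below the hinge at the top edge, so the moment about the hinge is M = F × 1.78058 = 547.809 × 1.78058 = 975.418 kN·m.
A normal force at the bottom, 3.3 m from the hinge, must supply this moment: P = 975.418/3.3 = 295.581 kN.

P ≈ 295.6 kN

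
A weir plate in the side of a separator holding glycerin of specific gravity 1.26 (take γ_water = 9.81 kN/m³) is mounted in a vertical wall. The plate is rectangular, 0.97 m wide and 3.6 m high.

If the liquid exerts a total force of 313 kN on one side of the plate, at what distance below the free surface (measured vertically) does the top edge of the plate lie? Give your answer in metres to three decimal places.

d_top ≈ 5.452 m

γ = 1.26 × 9.81 = 12.3606 kN/m³.
A = 0.97 × 3.6 = 3.492 m².
From F = γ·h_c·A, the centroid depth is h_c = 313/(12.3606 × 3.492) = 7.25155 m.
The centroid lies 3.6/2 = 1.8 m below the top edge, so the top edge sits at h_top = 7.25155 − 1.8 = 5.45155 m below the surface.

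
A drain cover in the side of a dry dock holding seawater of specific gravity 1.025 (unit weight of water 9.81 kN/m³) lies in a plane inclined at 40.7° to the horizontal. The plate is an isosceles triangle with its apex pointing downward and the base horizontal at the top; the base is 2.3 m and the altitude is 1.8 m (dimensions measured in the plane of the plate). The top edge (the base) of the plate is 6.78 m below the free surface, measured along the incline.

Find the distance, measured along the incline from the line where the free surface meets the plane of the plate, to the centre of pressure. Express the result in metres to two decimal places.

γ = 1.025 × 9.81 = 10.05525 kN/m³.
Let θ = 40.7° be the plate's angle to the horizontal; measure y along the incline from where the plane meets the free surface. Vertical depth h = y·sinθ with sinθ = 0.652098.
With the apex down, the centroid sits h/3 = 1.8/3 = 0.6 m below the base (the top edge), so y_c = 6.78 + 0.6 = 7.38 m and h_c = 7.38 × 0.652098 = 4.81248 m.
A = ½ × 2.3 × 1.8 = 2.07 m².
Resultant F = γ·h_c·A = 10.05525 × 4.81248 × 2.07 = 100.169 kN.
I_c = b·h³/36 = 2.3 × 1.8³/36 = 0.3726 m⁴.
Centre of pressure: y_p = y_c + I_c/(y_c·A) = 7.38 + 0.3726/(7.38 × 2.07) = 7.38 + 0.0243902 = 7.40439 m along the plane.

y_p = 7.40 m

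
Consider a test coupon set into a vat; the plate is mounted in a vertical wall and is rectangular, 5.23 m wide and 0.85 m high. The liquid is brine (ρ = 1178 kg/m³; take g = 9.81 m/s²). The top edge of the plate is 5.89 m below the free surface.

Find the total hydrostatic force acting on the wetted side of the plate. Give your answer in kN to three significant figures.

F ≈ 324 kN

γ = ρg = 1178 × 9.81 / 1000 = 11.55618 kN/m³.
The centroid lies 0.85/2 = 0.425 m below the top edge, so the centroid depth is h_c = 5.89 + 0.425 = 6.315 m.
A = 5.23 × 0.85 = 4.4455 m².
Resultant F = γ·h_c·A = 11.55618 × 6.315 × 4.4455 = 324.42 kN.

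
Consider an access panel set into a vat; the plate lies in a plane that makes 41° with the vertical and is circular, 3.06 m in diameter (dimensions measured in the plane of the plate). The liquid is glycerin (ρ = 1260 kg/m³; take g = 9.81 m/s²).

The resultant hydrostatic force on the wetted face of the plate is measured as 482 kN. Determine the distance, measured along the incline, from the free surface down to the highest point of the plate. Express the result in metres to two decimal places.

y_top ≈ 5.50 m

γ = ρg = 1260 × 9.81 / 1000 = 12.3606 kN/m³.
A = π(1.53)² = 7.35415 m².
From F = γ·h_c·A, the centroid depth is h_c = 482/(12.3606 × 7.35415) = 5.30243 m.
The plate makes 41° with the vertical, i.e. θ = 90° − 41° = 49° to the horizontal. Measuring y along the incline from the free-surface line, vertical depth h = y·sinθ with sinθ = 0.754710.
Along the incline, y_c = h_c/sinθ = 5.30243/0.754710 = 7.02578 m.
The centroid is at the centre, 1.53 m below the top of the plate, so the highest point sits at y_top = 7.02578 − 1.53 = 5.49578 m along the incline.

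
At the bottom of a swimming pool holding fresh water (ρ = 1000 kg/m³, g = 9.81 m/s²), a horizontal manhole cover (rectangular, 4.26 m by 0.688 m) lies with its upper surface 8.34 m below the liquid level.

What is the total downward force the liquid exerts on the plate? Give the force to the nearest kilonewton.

γ = ρg = 1000 × 9.81 = 9810 N/m³ = 9.81 kN/m³.
The plate is horizontal, so pressure is uniform at p = γ·h = 9.81 × 8.34 = 81.8154 kN/m².
A = 4.26 × 0.688 = 2.93088 m².
F = p·A = 81.8154 × 2.93088 = 239.791 kN.

F ≈ 240 kN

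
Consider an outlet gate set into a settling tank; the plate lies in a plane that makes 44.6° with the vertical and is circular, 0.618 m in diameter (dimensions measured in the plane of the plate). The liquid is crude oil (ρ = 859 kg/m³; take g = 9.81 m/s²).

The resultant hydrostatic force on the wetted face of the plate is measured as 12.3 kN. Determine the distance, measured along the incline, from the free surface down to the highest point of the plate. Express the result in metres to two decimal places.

γ = ρg = 859 × 9.81 / 1000 = 8.42679 kN/m³.
A = π(0.309)² = 0.299962 m².
From F = γ·h_c·A, the centroid depth is h_c = 12.3/(8.42679 × 0.299962) = 4.86605 m.
The plate makes 44.6° with the vertical, i.e. θ = 90° − 44.6° = 45.4° to the horizontal. Measuring y along the incline from the free-surface line, vertical depth h = y·sinθ with sinθ = 0.712026.
Along the incline, y_c = h_c/sinθ = 4.86605/0.712026 = 6.83409 m.
The centroid is at the centre, 0.309 m below the top of the plate, so the highest point sits at y_top = 6.83409 − 0.309 = 6.52509 m along the incline.

y_top ≈ 6.53 m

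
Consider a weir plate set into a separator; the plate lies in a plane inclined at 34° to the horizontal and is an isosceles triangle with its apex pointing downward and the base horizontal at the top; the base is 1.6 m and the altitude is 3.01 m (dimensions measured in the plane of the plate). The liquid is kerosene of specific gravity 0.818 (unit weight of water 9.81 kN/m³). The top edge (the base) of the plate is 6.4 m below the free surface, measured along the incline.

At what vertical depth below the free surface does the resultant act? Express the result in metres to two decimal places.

h_p = 4.18 m

γ = 0.818 × 9.81 = 8.02458 kN/m³.
Let θ = 34° be the plate's angle to the horizontal; measure y along the incline from where the plane meets the free surface. Vertical depth h = y·sinθ with sinθ = 0.559193.
With the apex down, the centroid sits h/3 = 3.01/3 = 1.00333 m below the base (the top edge), so y_c = 6.4 + 1.00333 = 7.40333 m and h_c = 7.40333 × 0.559193 = 4.13989 m.
A = ½ × 1.6 × 3.01 = 2.408 m².
Resultant F = γ·h_c·A = 8.02458 × 4.13989 × 2.408 = 79.9959 kN.
I_c = b·h³/36 = 1.6 × 3.01³/36 = 1.21204 m⁴.
Centre of pressure: y_p = y_c + I_c/(y_c·A) = 7.40333 + 1.21204/(7.40333 × 2.408) = 7.40333 + 0.0679882 = 7.47132 m along the plane.
Vertically, h_p = y_p·sinθ = 7.47132 × 0.559193 = 4.17791 m.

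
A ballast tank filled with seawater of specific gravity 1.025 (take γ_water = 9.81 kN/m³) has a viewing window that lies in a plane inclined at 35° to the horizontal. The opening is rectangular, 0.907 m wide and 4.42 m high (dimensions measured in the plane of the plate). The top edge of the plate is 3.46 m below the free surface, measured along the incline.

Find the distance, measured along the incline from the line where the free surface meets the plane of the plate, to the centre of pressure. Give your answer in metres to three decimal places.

y_p = 5.957 m

γ = 1.025 × 9.81 = 10.05525 kN/m³.
Let θ = 35° be the plate's angle to the horizontal; measure y along the incline from where the plane meets the free surface. Vertical depth h = y·sinθ with sinθ = 0.573576.
The centroid lies 4.42/2 = 2.21 m below the top edge, so y_c = 3.46 + 2.21 = 5.67 m and h_c = 5.67 × 0.573576 = 3.25218 m.
A = 0.907 × 4.42 = 4.00894 m².
Resultant F = γ·h_c·A = 10.05525 × 3.25218 × 4.00894 = 131.098 kN.
I_c = b·h³/12 = 0.907 × 4.42³/12 = 6.52669 m⁴.
Centre of pressure: y_p = y_c + I_c/(y_c·A) = 5.67 + 6.52669/(5.67 × 4.00894) = 5.67 + 0.287131 = 5.95713 m along the plane.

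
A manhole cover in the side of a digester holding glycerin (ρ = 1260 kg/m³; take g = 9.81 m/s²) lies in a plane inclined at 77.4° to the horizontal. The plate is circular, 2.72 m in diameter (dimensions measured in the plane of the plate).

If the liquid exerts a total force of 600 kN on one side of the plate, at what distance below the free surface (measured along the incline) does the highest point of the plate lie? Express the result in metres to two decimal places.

y_top ≈ 7.20 m

γ = ρg = 1260 × 9.81 / 1000 = 12.3606 kN/m³.
A = π(1.36)² = 5.81069 m².
From F = γ·h_c·A, the centroid depth is h_c = 600/(12.3606 × 5.81069) = 8.3538 m.
Let θ = 77.4° be the plate's angle to the horizontal; measure y along the incline from where the plane meets the free surface. Vertical depth h = y·sinθ with sinθ = 0.975917.
Along the incline, y_c = h_c/sinθ = 8.3538/0.975917 = 8.55995 m.
The centroid is at the centre, 1.36 m below the top of the plate, so the highest point sits at y_top = 8.55995 − 1.36 = 7.19995 m along the incline.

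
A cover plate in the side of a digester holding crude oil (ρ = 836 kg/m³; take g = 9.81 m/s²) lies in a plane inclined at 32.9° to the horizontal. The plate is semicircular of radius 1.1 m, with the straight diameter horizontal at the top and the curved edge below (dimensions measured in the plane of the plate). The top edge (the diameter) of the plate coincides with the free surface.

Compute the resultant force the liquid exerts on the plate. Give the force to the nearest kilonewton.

F ≈ 4 kN

γ = ρg = 836 × 9.81 / 1000 = 8.20116 kN/m³.
Let θ = 32.9° be the plate's angle to the horizontal; measure y along the incline from where the plane meets the free surface. Vertical depth h = y·sinθ with sinθ = 0.543174.
The centroid of a semicircle lies 4r/(3π) = 0.466854 m from the diameter, here below the top edge, so y_c = 0.466854 m and h_c = 0.466854 × 0.543174 = 0.253583 m.
A = πr²/2 = π × 1.1²/2 = 1.90066 m².
Resultant F = γ·h_c·A = 8.20116 × 0.253583 × 1.90066 = 3.95275 kN.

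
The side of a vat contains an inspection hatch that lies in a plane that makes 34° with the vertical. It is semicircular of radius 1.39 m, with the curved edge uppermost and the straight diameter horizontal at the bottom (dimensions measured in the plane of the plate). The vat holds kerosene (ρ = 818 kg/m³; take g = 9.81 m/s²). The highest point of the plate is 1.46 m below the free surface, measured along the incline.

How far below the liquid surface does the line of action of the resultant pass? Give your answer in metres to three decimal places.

h_p = 1.923 m

γ = ρg = 818 × 9.81 / 1000 = 8.02458 kN/m³.
The plate makes 34° with the vertical, i.e. θ = 90° − 34° = 56° to the horizontal. Measuring y along the incline from the free-surface line, vertical depth h = y·sinθ with sinθ = 0.829038.
The centroid lies 4r/(3π) = 0.589934 m above the diameter, so r − 4r/(3π) = 1.39 − 0.589934 = 0.800066 m below the topmost point, so y_c = 1.46 + 0.800066 = 2.26007 m and h_c = 2.26007 × 0.829038 = 1.87368 m.
A = πr²/2 = π × 1.39²/2 = 3.03494 m².
Resultant F = γ·h_c·A = 8.02458 × 1.87368 × 3.03494 = 45.6318 kN.
I_c = (π/8 − 8/(9π))·r⁴ = 0.109757 × 1.39⁴ = 0.409724 m⁴.
Centre of pressure: y_p = y_c + I_c/(y_c·A) = 2.26007 + 0.409724/(2.26007 × 3.03494) = 2.26007 + 0.0597337 = 2.3198 m along the plane.
Vertically, h_p = y_p·sinθ = 2.3198 × 0.829038 = 1.9232 m.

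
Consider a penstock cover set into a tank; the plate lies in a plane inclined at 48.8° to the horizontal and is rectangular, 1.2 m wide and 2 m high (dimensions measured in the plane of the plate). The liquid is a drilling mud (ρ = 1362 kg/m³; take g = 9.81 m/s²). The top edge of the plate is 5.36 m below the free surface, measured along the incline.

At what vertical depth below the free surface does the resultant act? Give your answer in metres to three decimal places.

γ = ρg = 1362 × 9.81 / 1000 = 13.36122 kN/m³.
Let θ = 48.8° be the plate's angle to the horizontal; measure y along the incline from where the plane meets the free surface. Vertical depth h = y·sinθ with sinθ = 0.752415.
The centroid lies 2/2 = 1 m below the top edge, so y_c = 5.36 + 1 = 6.36 m and h_c = 6.36 × 0.752415 = 4.78536 m.
A = 1.2 × 2 = 2.4 m².
Resultant F = γ·h_c·A = 13.36122 × 4.78536 × 2.4 = 153.452 kN.
I_c = b·h³/12 = 1.2 × 2³/12 = 0.8 m⁴.
Centre of pressure: y_p = y_c + I_c/(y_c·A) = 6.36 + 0.8/(6.36 × 2.4) = 6.36 + 0.0524109 = 6.41241 m along the plane.
Vertically, h_p = y_p·sinθ = 6.41241 × 0.752415 = 4.82479 m.

h_p = 4.825 m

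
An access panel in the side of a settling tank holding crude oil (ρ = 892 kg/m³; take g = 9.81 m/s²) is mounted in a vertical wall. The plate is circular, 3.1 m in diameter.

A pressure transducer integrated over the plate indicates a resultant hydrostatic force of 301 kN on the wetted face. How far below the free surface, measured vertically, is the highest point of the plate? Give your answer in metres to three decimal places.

γ = ρg = 892 × 9.81 / 1000 = 8.75052 kN/m³.
A = π(1.55)² = 7.54768 m².
From F = γ·h_c·A, the centroid depth is h_c = 301/(8.75052 × 7.54768) = 4.55742 m.
The centroid is at the centre, 1.55 m below the top of the plate, so the highest point sits at h_top = 4.55742 − 1.55 = 3.00742 m below the surface.

d_top ≈ 3.007 m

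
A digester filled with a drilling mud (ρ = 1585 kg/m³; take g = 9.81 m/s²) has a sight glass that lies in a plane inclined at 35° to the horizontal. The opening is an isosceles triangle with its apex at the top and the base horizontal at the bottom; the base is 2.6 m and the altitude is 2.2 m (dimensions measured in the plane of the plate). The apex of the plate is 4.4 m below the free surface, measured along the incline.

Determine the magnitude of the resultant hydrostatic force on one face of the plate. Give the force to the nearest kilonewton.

γ = ρg = 1585 × 9.81 / 1000 = 15.54885 kN/m³.
Let θ = 35° be the plate's angle to the horizontal; measure y along the incline from where the plane meets the free surface. Vertical depth h = y·sinθ with sinθ = 0.573576.
With the apex up, the centroid sits 2h/3 = 2 × 2.2/3 = 1.46667 m below the apex, so y_c = 4.4 + 1.46667 = 5.86667 m and h_c = 5.86667 × 0.573576 = 3.36498 m.
A = ½ × 2.6 × 2.2 = 2.86 m².
Resultant F = γ·h_c·A = 15.54885 × 3.36498 × 2.86 = 149.64 kN.

F ≈ 150 kN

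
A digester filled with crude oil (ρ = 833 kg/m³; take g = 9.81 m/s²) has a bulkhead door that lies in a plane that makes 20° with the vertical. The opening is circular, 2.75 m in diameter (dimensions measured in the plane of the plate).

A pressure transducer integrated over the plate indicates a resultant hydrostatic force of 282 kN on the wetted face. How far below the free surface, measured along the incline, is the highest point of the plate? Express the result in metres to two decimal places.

y_top ≈ 4.81 m

γ = ρg = 833 × 9.81 / 1000 = 8.17173 kN/m³.
A = π(1.375)² = 5.93957 m².
From F = γ·h_c·A, the centroid depth is h_c = 282/(8.17173 × 5.93957) = 5.81005 m.
The plate makes 20° with the vertical, i.e. θ = 90° − 20° = 70° to the horizontal. Measuring y along the incline from the free-surface line, vertical depth h = y·sinθ with sinθ = 0.939693.
Along the incline, y_c = h_c/sinθ = 5.81005/0.939693 = 6.18292 m.
The centroid is at the centre, 1.375 m below the top of the plate, so the highest point sits at y_top = 6.18292 − 1.375 = 4.80792 m along the incline.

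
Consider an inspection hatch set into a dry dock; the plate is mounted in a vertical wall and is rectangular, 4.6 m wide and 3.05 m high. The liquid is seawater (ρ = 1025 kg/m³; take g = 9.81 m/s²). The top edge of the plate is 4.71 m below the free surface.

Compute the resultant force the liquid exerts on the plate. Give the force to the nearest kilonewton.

F ≈ 880 kN

γ = ρg = 1025 × 9.81 / 1000 = 10.05525 kN/m³.
The centroid lies 3.05/2 = 1.525 m below the top edge, so the centroid depth is h_c = 4.71 + 1.525 = 6.235 m.
A = 4.6 × 3.05 = 14.03 m².
Resultant F = γ·h_c·A = 10.05525 × 6.235 × 14.03 = 879.604 kN.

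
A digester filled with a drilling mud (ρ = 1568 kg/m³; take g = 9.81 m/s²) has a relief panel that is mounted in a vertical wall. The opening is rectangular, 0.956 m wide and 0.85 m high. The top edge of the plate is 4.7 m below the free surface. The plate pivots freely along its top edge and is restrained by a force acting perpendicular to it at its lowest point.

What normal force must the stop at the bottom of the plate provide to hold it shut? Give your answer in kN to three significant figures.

γ = ρg = 1568 × 9.81 / 1000 = 15.38208 kN/m³.
The centroid lies 0.85/2 = 0.425 m below the top edge, so the centroid depth is h_c = 4.7 + 0.425 = 5.125 m.
A = 0.956 × 0.85 = 0.8126 m².
Resultant F = γ·h_c·A = 15.38208 × 5.125 × 0.8126 = 64.0598 kN.
I_c = b·h³/12 = 0.956 × 0.85³/12 = 0.0489253 m⁴.
Centre of pressure: y_p = y_c + I_c/(y_c·A) = 5.125 + 0.0489253/(5.125 × 0.8126) = 5.125 + 0.011748 = 5.13675 m along the plane.
The resultant acts 0.425 + 0.011748 = 0.436748 m (along the plate) below the hinge at the top edge, so the moment about the hinge is M = F × 0.436748 = 64.0598 × 0.436748 = 27.978 kN·m.
A normal force at the bottom, 0.85 m from the hinge, must supply this moment: P = 27.978/0.85 = 32.9153 kN.

P ≈ 32.9 kN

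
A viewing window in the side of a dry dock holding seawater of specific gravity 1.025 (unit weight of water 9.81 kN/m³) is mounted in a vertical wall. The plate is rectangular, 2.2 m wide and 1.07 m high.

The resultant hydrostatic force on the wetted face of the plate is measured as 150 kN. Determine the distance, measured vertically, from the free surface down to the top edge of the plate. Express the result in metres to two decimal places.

γ = 1.025 × 9.81 = 10.05525 kN/m³.
A = 2.2 × 1.07 = 2.354 m².
From F = γ·h_c·A, the centroid depth is h_c = 150/(10.05525 × 2.354) = 6.33712 m.
The centroid lies 1.07/2 = 0.535 m below the top edge, so the top edge sits at h_top = 6.33712 − 0.535 = 5.80212 m below the surface.

d_top ≈ 5.80 m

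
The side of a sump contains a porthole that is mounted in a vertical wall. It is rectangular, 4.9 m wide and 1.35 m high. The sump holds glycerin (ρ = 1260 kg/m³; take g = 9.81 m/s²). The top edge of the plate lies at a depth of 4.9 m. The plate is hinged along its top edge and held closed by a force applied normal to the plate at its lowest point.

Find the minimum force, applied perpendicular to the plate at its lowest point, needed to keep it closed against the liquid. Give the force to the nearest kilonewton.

P ≈ 237 kN

γ = ρg = 1260 × 9.81 / 1000 = 12.3606 kN/m³.
The centroid lies 1.35/2 = 0.675 m below the top edge, so the centroid depth is h_c = 4.9 + 0.675 = 5.575 m.
A = 4.9 × 1.35 = 6.615 m².
Resultant F = γ·h_c·A = 12.3606 × 5.575 × 6.615 = 455.842 kN.
I_c = b·h³/12 = 4.9 × 1.35³/12 = 1.00465 m⁴.
Centre of pressure: y_p = y_c + I_c/(y_c·A) = 5.575 + 1.00465/(5.575 × 6.615) = 5.575 + 0.0272421 = 5.60224 m along the plane.
The resultant acts 0.675 + 0.0272421 = 0.702242 m (along the plate) below the hinge at the top edge, so the moment about the hinge is M = F × 0.702242 = 455.842 × 0.702242 = 320.111 kN·m.
A normal force at the bottom, 1.35 m from the hinge, must supply this moment: P = 320.111/1.35 = 237.119 kN.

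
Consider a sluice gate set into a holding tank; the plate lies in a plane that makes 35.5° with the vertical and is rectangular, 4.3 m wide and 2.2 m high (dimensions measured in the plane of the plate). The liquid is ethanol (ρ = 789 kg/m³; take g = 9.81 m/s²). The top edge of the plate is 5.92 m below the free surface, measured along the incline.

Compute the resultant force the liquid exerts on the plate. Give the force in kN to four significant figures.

γ = ρg = 789 × 9.81 / 1000 = 7.74009 kN/m³.
The plate makes 35.5° with the vertical, i.e. θ = 90° − 35.5° = 54.5° to the horizontal. Measuring y along the incline from the free-surface line, vertical depth h = y·sinθ with sinθ = 0.814116.
The centroid lies 2.2/2 = 1.1 m below the top edge, so y_c = 5.92 + 1.1 = 7.02 m and h_c = 7.02 × 0.814116 = 5.71509 m.
A = 4.3 × 2.2 = 9.46 m².
Resultant F = γ·h_c·A = 7.74009 × 5.71509 × 9.46 = 418.466 kN.

F ≈ 418.5 kN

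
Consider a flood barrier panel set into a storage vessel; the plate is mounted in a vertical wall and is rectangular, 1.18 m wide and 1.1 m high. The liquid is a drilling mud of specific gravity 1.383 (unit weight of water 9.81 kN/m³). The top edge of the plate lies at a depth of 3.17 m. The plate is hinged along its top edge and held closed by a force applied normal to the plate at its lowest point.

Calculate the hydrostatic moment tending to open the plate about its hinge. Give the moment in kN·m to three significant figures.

M ≈ 37.8 kN·m

γ = 1.383 × 9.81 = 13.56723 kN/m³.
The centroid lies 1.1/2 = 0.55 m below the top edge, so the centroid depth is h_c = 3.17 + 0.55 = 3.72 m.
A = 1.18 × 1.1 = 1.298 m².
Resultant F = γ·h_c·A = 13.56723 × 3.72 × 1.298 = 65.5102 kN.
I_c = b·h³/12 = 1.18 × 1.1³/12 = 0.130882 m⁴.
Centre of pressure: y_p = y_c + I_c/(y_c·A) = 3.72 + 0.130882/(3.72 × 1.298) = 3.72 + 0.0271058 = 3.74711 m along the plane.
The resultant acts 0.55 + 0.0271058 = 0.577106 m (along the plate) below the hinge at the top edge, so the moment about the hinge is M = F × 0.577106 = 65.5102 × 0.577106 = 37.8063 kN·m.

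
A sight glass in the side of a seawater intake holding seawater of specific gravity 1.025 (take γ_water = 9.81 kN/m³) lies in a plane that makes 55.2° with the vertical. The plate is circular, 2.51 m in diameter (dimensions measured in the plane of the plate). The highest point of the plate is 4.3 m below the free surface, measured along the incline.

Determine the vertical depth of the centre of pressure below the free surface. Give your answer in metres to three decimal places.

γ = 1.025 × 9.81 = 10.05525 kN/m³.
The plate makes 55.2° with the vertical, i.e. θ = 90° − 55.2° = 34.8° to the horizontal. Measuring y along the incline from the free-surface line, vertical depth h = y·sinθ with sinθ = 0.570714.
The centroid is at the centre, 1.255 m below the top of the plate, so y_c = 4.3 + 1.255 = 5.555 m and h_c = 5.555 × 0.570714 = 3.17032 m.
A = π(1.255)² = 4.94809 m².
Resultant F = γ·h_c·A = 10.05525 × 3.17032 × 4.94809 = 157.737 kN.
I_c = πr⁴/4 = π × 1.255⁴/4 = 1.94834 m⁴.
Centre of pressure: y_p = y_c + I_c/(y_c·A) = 5.555 + 1.94834/(5.555 × 4.94809) = 5.555 + 0.0708832 = 5.62588 m along the plane.
Vertically, h_p = y_p·sinθ = 5.62588 × 0.570714 = 3.21077 m.

h_p = 3.211 m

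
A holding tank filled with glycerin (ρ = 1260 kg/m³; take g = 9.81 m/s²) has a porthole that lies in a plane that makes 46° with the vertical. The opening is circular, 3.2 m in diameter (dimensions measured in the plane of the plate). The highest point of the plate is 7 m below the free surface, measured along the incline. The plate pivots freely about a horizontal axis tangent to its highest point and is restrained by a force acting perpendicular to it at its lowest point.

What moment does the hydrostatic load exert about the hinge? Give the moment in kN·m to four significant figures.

γ = ρg = 1260 × 9.81 / 1000 = 12.3606 kN/m³.
The plate makes 46° with the vertical, i.e. θ = 90° − 46° = 44° to the horizontal. Measuring y along the incline from the free-surface line, vertical depth h = y·sinθ with sinθ = 0.694658.
The centroid is at the centre, 1.6 m below the top of the plate, so y_c = 7 + 1.6 = 8.6 m and h_c = 8.6 × 0.694658 = 5.97406 m.
A = π(1.6)² = 8.04248 m².
Resultant F = γ·h_c·A = 12.3606 × 5.97406 × 8.04248 = 593.881 kN.
I_c = πr⁴/4 = π × 1.6⁴/4 = 5.14719 m⁴.
Centre of pressure: y_p = y_c + I_c/(y_c·A) = 8.6 + 5.14719/(8.6 × 8.04248) = 8.6 + 0.0744186 = 8.67442 m along the plane.
The resultant acts 1.6 + 0.0744186 = 1.67442 m (along the plate) below the hinge at the top edge, so the moment about the hinge is M = F × 1.67442 = 593.881 × 1.67442 = 994.406 kN·m.

M ≈ 994.4 kN·m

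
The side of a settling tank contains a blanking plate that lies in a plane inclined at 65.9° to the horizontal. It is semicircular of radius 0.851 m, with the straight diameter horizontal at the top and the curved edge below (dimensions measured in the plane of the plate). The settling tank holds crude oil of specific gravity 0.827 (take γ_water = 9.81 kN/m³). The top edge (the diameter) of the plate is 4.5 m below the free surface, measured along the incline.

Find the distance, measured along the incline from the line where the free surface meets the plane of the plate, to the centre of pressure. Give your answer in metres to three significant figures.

γ = 0.827 × 9.81 = 8.11287 kN/m³.
Let θ = 65.9° be the plate's angle to the horizontal; measure y along the incline from where the plane meets the free surface. Vertical depth h = y·sinθ with sinθ = 0.912834.
The centroid of a semicircle lies 4r/(3π) = 0.361176 m from the diameter, here below the top edge, so y_c = 4.5 + 0.361176 = 4.86118 m and h_c = 4.86118 × 0.912834 = 4.43745 m.
A = πr²/2 = π × 0.851²/2 = 1.13757 m².
Resultant F = γ·h_c·A = 8.11287 × 4.43745 × 1.13757 = 40.953 kN.
I_c = (π/8 − 8/(9π))·r⁴ = 0.109757 × 0.851⁴ = 0.0575639 m⁴.
Centre of pressure: y_p = y_c + I_c/(y_c·A) = 4.86118 + 0.0575639/(4.86118 × 1.13757) = 4.86118 + 0.0104095 = 4.87159 m along the plane.

y_p = 4.87 m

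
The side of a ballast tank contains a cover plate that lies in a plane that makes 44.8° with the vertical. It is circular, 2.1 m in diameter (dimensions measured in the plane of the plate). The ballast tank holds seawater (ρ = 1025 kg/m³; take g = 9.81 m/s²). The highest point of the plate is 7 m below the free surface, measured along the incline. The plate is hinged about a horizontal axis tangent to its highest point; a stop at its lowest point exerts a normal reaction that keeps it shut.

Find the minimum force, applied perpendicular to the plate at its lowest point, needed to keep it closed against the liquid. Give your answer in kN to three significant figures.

γ = ρg = 1025 × 9.81 / 1000 = 10.05525 kN/m³.
The plate makes 44.8° with the vertical, i.e. θ = 90° − 44.8° = 45.2° to the horizontal. Measuring y along the incline from the free-surface line, vertical depth h = y·sinθ with sinθ = 0.709571.
The centroid is at the centre, 1.05 m below the top of the plate, so y_c = 7 + 1.05 = 8.05 m and h_c = 8.05 × 0.709571 = 5.71205 m.
A = π(1.05)² = 3.46361 m².
Resultant F = γ·h_c·A = 10.05525 × 5.71205 × 3.46361 = 198.936 kN.
I_c = πr⁴/4 = π × 1.05⁴/4 = 0.954656 m⁴.
Centre of pressure: y_p = y_c + I_c/(y_c·A) = 8.05 + 0.954656/(8.05 × 3.46361) = 8.05 + 0.0342391 = 8.08424 m along the plane.
The resultant acts 1.05 + 0.0342391 = 1.08424 m (along the plate) below the hinge at the top edge, so the moment about the hinge is M = F × 1.08424 = 198.936 × 1.08424 = 215.694 kN·m.
A normal force at the bottom, 2.1 m from the hinge, must supply this moment: P = 215.694/2.1 = 102.711 kN.

P ≈ 103 kN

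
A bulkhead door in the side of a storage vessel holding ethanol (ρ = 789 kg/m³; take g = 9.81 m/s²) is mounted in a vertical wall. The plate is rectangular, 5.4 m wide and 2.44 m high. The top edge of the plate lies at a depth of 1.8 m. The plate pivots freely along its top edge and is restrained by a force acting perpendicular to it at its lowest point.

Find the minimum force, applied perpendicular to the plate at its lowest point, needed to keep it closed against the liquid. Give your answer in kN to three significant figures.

γ = ρg = 789 × 9.81 / 1000 = 7.74009 kN/m³.
The centroid lies 2.44/2 = 1.22 m below the top edge, so the centroid depth is h_c = 1.8 + 1.22 = 3.02 m.
A = 5.4 × 2.44 = 13.176 m².
Resultant F = γ·h_c·A = 7.74009 × 3.02 × 13.176 = 307.99 kN.
I_c = b·h³/12 = 5.4 × 2.44³/12 = 6.53705 m⁴.
Centre of pressure: y_p = y_c + I_c/(y_c·A) = 3.02 + 6.53705/(3.02 × 13.176) = 3.02 + 0.164282 = 3.18428 m along the plane.
The resultant acts 1.22 + 0.164282 = 1.38428 m (along the plate) below the hinge at the top edge, so the moment about the hinge is M = F × 1.38428 = 307.99 × 1.38428 = 426.344 kN·m.
A normal force at the bottom, 2.44 m from the hinge, must supply this moment: P = 426.344/2.44 = 174.731 kN.

P ≈ 175 kN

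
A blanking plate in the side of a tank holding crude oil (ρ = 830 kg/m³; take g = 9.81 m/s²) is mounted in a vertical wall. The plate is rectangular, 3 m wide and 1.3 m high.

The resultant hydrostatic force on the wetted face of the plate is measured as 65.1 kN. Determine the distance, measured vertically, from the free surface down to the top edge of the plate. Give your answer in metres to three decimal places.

γ = ρg = 830 × 9.81 / 1000 = 8.1423 kN/m³.
A = 3 × 1.3 = 3.9 m².
From F = γ·h_c·A, the centroid depth is h_c = 65.1/(8.1423 × 3.9) = 2.05007 m.
The centroid lies 1.3/2 = 0.65 m below the top edge, so the top edge sits at h_top = 2.05007 − 0.65 = 1.40007 m below the surface.

d_top ≈ 1.400 m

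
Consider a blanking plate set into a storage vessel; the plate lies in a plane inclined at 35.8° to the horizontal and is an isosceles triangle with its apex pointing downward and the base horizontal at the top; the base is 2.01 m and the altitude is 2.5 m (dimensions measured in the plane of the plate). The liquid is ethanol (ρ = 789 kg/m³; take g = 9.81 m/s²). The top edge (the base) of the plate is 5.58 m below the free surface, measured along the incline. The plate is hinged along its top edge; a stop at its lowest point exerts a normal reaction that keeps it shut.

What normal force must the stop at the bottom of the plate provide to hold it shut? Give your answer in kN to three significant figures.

P ≈ 25.9 kN

γ = ρg = 789 × 9.81 / 1000 = 7.74009 kN/m³.
Let θ = 35.8° be the plate's angle to the horizontal; measure y along the incline from where the plane meets the free surface. Vertical depth h = y·sinθ with sinθ = 0.584958.
With the apex down, the centroid sits h/3 = 2.5/3 = 0.833333 m below the base (the top edge), so y_c = 5.58 + 0.833333 = 6.41333 m and h_c = 6.41333 × 0.584958 = 3.75153 m.
A = ½ × 2.01 × 2.5 = 2.5125 m².
Resultant F = γ·h_c·A = 7.74009 × 3.75153 × 2.5125 = 72.9559 kN.
I_c = b·h³/36 = 2.01 × 2.5³/36 = 0.872396 m⁴.
Centre of pressure: y_p = y_c + I_c/(y_c·A) = 6.41333 + 0.872396/(6.41333 × 2.5125) = 6.41333 + 0.0541407 = 6.46747 m along the plane.
The resultant acts 0.833333 + 0.0541407 = 0.887474 m (along the plate) below the hinge at the top edge, so the moment about the hinge is M = F × 0.887474 = 72.9559 × 0.887474 = 64.7465 kN·m.
A normal force at the bottom, 2.5 m from the hinge, must supply this moment: P = 64.7465/2.5 = 25.8986 kN.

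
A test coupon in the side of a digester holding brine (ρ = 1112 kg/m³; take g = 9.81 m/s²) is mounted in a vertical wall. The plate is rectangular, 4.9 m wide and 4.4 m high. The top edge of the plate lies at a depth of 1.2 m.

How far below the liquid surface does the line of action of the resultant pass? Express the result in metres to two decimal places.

h_p = 3.87 m

γ = ρg = 1112 × 9.81 / 1000 = 10.90872 kN/m³.
The centroid lies 4.4/2 = 2.2 m below the top edge, so the centroid depth is h_c = 1.2 + 2.2 = 3.4 m.
A = 4.9 × 4.4 = 21.56 m².
Resultant F = γ·h_c·A = 10.90872 × 3.4 × 21.56 = 799.653 kN.
I_c = b·h³/12 = 4.9 × 4.4³/12 = 34.7835 m⁴.
Centre of pressure: y_p = y_c + I_c/(y_c·A) = 3.4 + 34.7835/(3.4 × 21.56) = 3.4 + 0.47451 = 3.87451 m along the plane.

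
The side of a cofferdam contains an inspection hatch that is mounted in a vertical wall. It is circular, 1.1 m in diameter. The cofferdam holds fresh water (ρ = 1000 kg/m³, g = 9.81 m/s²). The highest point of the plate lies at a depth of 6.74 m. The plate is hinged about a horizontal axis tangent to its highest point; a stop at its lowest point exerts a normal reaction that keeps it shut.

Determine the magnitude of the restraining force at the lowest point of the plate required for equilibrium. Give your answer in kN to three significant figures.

P ≈ 34.6 kN

γ = ρg = 1000 × 9.81 = 9810 N/m³ = 9.81 kN/m³.
The centroid is at the centre, 0.55 m below the top of the plate, so the centroid depth is h_c = 6.74 + 0.55 = 7.29 m.
A = π(0.55)² = 0.950332 m².
Resultant F = γ·h_c·A = 9.81 × 7.29 × 0.950332 = 67.9629 kN.
I_c = πr⁴/4 = π × 0.55⁴/4 = 0.0718688 m⁴.
Centre of pressure: y_p = y_c + I_c/(y_c·A) = 7.29 + 0.0718688/(7.29 × 0.950332) = 7.29 + 0.0103738 = 7.30037 m along the plane.
The resultant acts 0.55 + 0.0103738 = 0.560374 m (along the plate) below the hinge at the top edge, so the moment about the hinge is M = F × 0.560374 = 67.9629 × 0.560374 = 38.0846 kN·m.
A normal force at the bottom, 1.1 m from the hinge, must supply this moment: P = 38.0846/1.1 = 34.6224 kN.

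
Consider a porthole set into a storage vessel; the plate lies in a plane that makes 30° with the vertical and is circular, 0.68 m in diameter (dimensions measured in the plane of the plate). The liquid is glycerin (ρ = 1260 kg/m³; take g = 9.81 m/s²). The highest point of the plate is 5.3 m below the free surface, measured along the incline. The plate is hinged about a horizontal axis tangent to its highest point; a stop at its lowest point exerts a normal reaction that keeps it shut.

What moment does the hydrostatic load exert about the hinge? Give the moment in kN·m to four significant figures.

M ≈ 7.567 kN·m

γ = ρg = 1260 × 9.81 / 1000 = 12.3606 kN/m³.
The plate makes 30° with the vertical, i.e. θ = 90° − 30° = 60° to the horizontal. Measuring y along the incline from the free-surface line, vertical depth h = y·sinθ with sinθ = 0.866025.
The centroid is at the centre, 0.34 m below the top of the plate, so y_c = 5.3 + 0.34 = 5.64 m and h_c = 5.64 × 0.866025 = 4.88438 m.
A = π(0.34)² = 0.363168 m².
Resultant F = γ·h_c·A = 12.3606 × 4.88438 × 0.363168 = 21.9259 kN.
I_c = πr⁴/4 = π × 0.34⁴/4 = 0.0104956 m⁴.
Centre of pressure: y_p = y_c + I_c/(y_c·A) = 5.64 + 0.0104956/(5.64 × 0.363168) = 5.64 + 0.00512414 = 5.64512 m along the plane.
The resultant acts 0.34 + 0.00512414 = 0.345124 m (along the plate) below the hinge at the top edge, so the moment about the hinge is M = F × 0.345124 = 21.9259 × 0.345124 = 7.56715 kN·m.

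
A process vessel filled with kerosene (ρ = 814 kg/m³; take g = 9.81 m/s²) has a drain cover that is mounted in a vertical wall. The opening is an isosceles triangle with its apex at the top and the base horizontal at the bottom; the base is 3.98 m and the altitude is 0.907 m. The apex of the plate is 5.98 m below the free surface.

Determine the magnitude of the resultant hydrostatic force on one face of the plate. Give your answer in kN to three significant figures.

F ≈ 94.9 kN

γ = ρg = 814 × 9.81 / 1000 = 7.98534 kN/m³.
With the apex up, the centroid sits 2h/3 = 2 × 0.907/3 = 0.604667 m below the apex, so the centroid depth is h_c = 5.98 + 0.604667 = 6.58467 m.
A = ½ × 3.98 × 0.907 = 1.80493 m².
Resultant F = γ·h_c·A = 7.98534 × 6.58467 × 1.80493 = 94.9047 kN.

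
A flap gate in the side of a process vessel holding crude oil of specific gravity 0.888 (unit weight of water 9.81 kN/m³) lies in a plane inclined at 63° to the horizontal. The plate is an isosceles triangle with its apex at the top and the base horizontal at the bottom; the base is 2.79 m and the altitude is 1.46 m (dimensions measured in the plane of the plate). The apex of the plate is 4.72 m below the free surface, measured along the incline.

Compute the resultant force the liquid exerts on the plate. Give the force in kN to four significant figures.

γ = 0.888 × 9.81 = 8.71128 kN/m³.
Let θ = 63° be the plate's angle to the horizontal; measure y along the incline from where the plane meets the free surface. Vertical depth h = y·sinθ with sinθ = 0.891007.
With the apex up, the centroid sits 2h/3 = 2 × 1.46/3 = 0.973333 m below the apex, so y_c = 4.72 + 0.973333 = 5.69333 m and h_c = 5.69333 × 0.891007 = 5.0728 m.
A = ½ × 2.79 × 1.46 = 2.0367 m².
Resultant F = γ·h_c·A = 8.71128 × 5.0728 × 2.0367 = 90.003 kN.

F ≈ 90.00 kN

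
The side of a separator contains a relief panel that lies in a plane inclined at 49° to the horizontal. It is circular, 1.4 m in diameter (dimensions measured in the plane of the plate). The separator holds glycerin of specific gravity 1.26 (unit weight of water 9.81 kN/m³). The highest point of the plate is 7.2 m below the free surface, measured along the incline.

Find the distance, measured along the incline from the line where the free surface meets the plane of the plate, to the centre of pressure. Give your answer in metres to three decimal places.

y_p = 7.916 m

γ = 1.26 × 9.81 = 12.3606 kN/m³.
Let θ = 49° be the plate's angle to the horizontal; measure y along the incline from where the plane meets the free surface. Vertical depth h = y·sinθ with sinθ = 0.754710.
The centroid is at the centre, 0.7 m below the top of the plate, so y_c = 7.2 + 0.7 = 7.9 m and h_c = 7.9 × 0.754710 = 5.96221 m.
A = π(0.7)² = 1.53938 m².
Resultant F = γ·h_c·A = 12.3606 × 5.96221 × 1.53938 = 113.447 kN.
I_c = πr⁴/4 = π × 0.7⁴/4 = 0.188574 m⁴.
Centre of pressure: y_p = y_c + I_c/(y_c·A) = 7.9 + 0.188574/(7.9 × 1.53938) = 7.9 + 0.0155063 = 7.91551 m along the plane.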